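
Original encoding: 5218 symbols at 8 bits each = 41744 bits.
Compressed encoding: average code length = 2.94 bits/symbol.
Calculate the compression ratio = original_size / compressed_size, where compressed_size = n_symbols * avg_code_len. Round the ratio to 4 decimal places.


original_size = n_symbols * orig_bits = 5218 * 8 = 41744 bits
compressed_size = n_symbols * avg_code_len = 5218 * 2.94 = 15340.92 bits
ratio = original_size / compressed_size = 41744 / 15340.92 = 2.7211

Compression ratio = 2.7211


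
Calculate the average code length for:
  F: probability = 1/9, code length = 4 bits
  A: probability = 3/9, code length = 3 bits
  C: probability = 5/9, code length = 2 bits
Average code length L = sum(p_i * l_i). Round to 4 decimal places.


Weighted contributions p_i * l_i:
  F: (1/9) * 4 = 4/9
  A: (3/9) * 3 = 9/9
  C: (5/9) * 2 = 10/9
Sum = (4 + 9 + 10)/9 = 23/9

L = 23/9 = 2.5556 bits/symbol


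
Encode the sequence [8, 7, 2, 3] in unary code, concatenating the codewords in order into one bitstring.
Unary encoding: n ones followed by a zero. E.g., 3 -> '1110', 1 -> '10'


Encode each number as n ones followed by a terminating 0:
  8 -> 111111110 (9 bits)
  7 -> 11111110 (8 bits)
  2 -> 110 (3 bits)
  3 -> 1110 (4 bits)
Total length = 9 + 8 + 3 + 4 = 24 bits.

Unary([8, 7, 2, 3]) = 111111110111111101101110 (24 bits)


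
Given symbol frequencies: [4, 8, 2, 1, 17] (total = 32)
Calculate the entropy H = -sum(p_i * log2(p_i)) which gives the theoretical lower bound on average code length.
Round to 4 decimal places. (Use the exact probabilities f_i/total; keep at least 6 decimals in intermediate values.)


Per-symbol terms -p_i * log2(p_i) with p_i = f_i/32:
  p = 4/32 = 0.125000: log2(p) = -3.000000, -p*log2(p) = 0.375000
  p = 8/32 = 0.250000: log2(p) = -2.000000, -p*log2(p) = 0.500000
  p = 2/32 = 0.062500: log2(p) = -4.000000, -p*log2(p) = 0.250000
  p = 1/32 = 0.031250: log2(p) = -5.000000, -p*log2(p) = 0.156250
  p = 17/32 = 0.531250: log2(p) = -0.912537, -p*log2(p) = 0.484785
H = 0.375000 + 0.500000 + 0.250000 + 0.156250 + 0.484785 = 1.766035

H = 1.766 bits/symbol


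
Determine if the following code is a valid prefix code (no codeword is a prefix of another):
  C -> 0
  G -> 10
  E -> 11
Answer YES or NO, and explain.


Checking each pair (does one codeword prefix another?):
  C='0' vs G='10': no prefix
  C='0' vs E='11': no prefix
  G='10' vs C='0': no prefix
  G='10' vs E='11': no prefix
  E='11' vs C='0': no prefix
  E='11' vs G='10': no prefix
No violation found over all pairs.

YES -- this is a valid prefix code. No codeword is a prefix of any other codeword.


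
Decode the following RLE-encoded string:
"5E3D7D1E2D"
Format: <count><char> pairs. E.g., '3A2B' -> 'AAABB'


Expanding each <count><char> pair:
  5E -> 'EEEEE'
  3D -> 'DDD'
  7D -> 'DDDDDDD'
  1E -> 'E'
  2D -> 'DD'

Decoded = EEEEEDDDDDDDDDDEDD


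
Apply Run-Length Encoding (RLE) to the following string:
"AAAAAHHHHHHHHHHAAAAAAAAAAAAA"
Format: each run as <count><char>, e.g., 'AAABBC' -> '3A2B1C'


Scanning runs left to right:
  i=0: run of 'A' x 5 -> '5A'
  i=5: run of 'H' x 10 -> '10H'
  i=15: run of 'A' x 13 -> '13A'

RLE = 5A10H13A


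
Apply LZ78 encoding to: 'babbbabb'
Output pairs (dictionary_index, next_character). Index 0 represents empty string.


LZ78 encoding steps:
Dictionary: {0: ''}
Step 1: w='' (idx 0), next='b' -> output (0, 'b'), add 'b' as idx 1
Step 2: w='' (idx 0), next='a' -> output (0, 'a'), add 'a' as idx 2
Step 3: w='b' (idx 1), next='b' -> output (1, 'b'), add 'bb' as idx 3
Step 4: w='b' (idx 1), next='a' -> output (1, 'a'), add 'ba' as idx 4
Step 5: w='bb' (idx 3), end of input -> output (3, '')


Encoded: [(0, 'b'), (0, 'a'), (1, 'b'), (1, 'a'), (3, '')]


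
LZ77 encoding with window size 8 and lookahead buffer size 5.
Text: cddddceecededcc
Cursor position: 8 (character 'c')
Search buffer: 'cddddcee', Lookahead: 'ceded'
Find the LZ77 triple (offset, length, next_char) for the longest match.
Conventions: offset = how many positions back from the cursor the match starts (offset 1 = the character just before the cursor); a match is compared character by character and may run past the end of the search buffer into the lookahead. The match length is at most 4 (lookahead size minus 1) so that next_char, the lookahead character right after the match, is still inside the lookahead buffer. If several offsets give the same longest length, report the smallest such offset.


Try each offset into the search buffer:
  offset=1 (pos 7, char 'e'): match length 0
  offset=2 (pos 6, char 'e'): match length 0
  offset=3 (pos 5, char 'c'): match length 2
  offset=4 (pos 4, char 'd'): match length 0
  offset=5 (pos 3, char 'd'): match length 0
  offset=6 (pos 2, char 'd'): match length 0
  offset=7 (pos 1, char 'd'): match length 0
  offset=8 (pos 0, char 'c'): match length 1
Longest match has length 2 at offset 3.
next_char = character at position 8 + 2 = 10 -> 'd'

Best match: offset=3, length=2 (matching 'ce' starting at position 5)
LZ77 triple: (3, 2, 'd')


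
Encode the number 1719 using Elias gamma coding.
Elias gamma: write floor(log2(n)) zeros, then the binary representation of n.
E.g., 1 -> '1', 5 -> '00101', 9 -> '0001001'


num_bits = floor(log2(1719)) + 1 = 11
leading_zeros = num_bits - 1 = 10
binary(1719) = 11010110111

Elias gamma(1719) = '0000000000' + '11010110111' = 000000000011010110111 (21 bits)


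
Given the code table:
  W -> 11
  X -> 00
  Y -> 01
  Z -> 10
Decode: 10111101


Decoding:
10 -> Z
11 -> W
11 -> W
01 -> Y


Result: ZWWY


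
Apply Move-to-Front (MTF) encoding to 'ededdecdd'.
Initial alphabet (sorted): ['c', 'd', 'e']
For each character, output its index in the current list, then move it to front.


MTF encoding:
'e': index 2 in ['c', 'd', 'e'] -> ['e', 'c', 'd']
'd': index 2 in ['e', 'c', 'd'] -> ['d', 'e', 'c']
'e': index 1 in ['d', 'e', 'c'] -> ['e', 'd', 'c']
'd': index 1 in ['e', 'd', 'c'] -> ['d', 'e', 'c']
'd': index 0 in ['d', 'e', 'c'] -> ['d', 'e', 'c']
'e': index 1 in ['d', 'e', 'c'] -> ['e', 'd', 'c']
'c': index 2 in ['e', 'd', 'c'] -> ['c', 'e', 'd']
'd': index 2 in ['c', 'e', 'd'] -> ['d', 'c', 'e']
'd': index 0 in ['d', 'c', 'e'] -> ['d', 'c', 'e']


Output: [2, 2, 1, 1, 0, 1, 2, 2, 0]


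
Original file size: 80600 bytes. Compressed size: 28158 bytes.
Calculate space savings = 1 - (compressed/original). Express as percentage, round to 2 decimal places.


ratio = compressed/original = 28158/80600 = 0.349355
savings = 1 - ratio = 1 - 0.349355 = 0.650645
as a percentage: 0.650645 * 100 = 65.06%

Space savings = 1 - 28158/80600 = 65.06%


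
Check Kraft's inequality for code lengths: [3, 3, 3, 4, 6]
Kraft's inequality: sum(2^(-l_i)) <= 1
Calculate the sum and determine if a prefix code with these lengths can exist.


Sum = 2^(-3) + 2^(-3) + 2^(-3) + 2^(-4) + 2^(-6)
    = 0.125 + 0.125 + 0.125 + 0.0625 + 0.015625
    = 29/64 = 0.453125
Since 0.453125 <= 1, Kraft's inequality IS satisfied.
A prefix code with these lengths CAN exist.

Kraft sum = 0.453125. Satisfied.


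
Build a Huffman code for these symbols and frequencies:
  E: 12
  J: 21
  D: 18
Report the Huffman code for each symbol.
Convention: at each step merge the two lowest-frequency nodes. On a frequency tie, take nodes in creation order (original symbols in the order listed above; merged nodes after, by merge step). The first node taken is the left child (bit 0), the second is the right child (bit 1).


Huffman tree construction:
Step 1: Merge E(12) + D(18) = 30
Step 2: Merge J(21) + (E+D)(30) = 51
Read each symbol's code off the tree from the root (left child = 0, right child = 1).

Codes:
  E: 10 (length 2)
  J: 0 (length 1)
  D: 11 (length 2)
Average code length: 81/51 = 1.5882 bits/symbol


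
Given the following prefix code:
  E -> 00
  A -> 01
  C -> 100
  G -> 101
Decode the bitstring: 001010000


Decoding step by step:
Bits 00 -> E
Bits 101 -> G
Bits 00 -> E
Bits 00 -> E


Decoded message: EGEE


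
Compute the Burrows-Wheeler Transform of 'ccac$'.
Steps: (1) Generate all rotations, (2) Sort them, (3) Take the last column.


Rotations (sorted):
  0: $ccac -> last char: c
  1: ac$cc -> last char: c
  2: c$cca -> last char: a
  3: cac$c -> last char: c
  4: ccac$ -> last char: $


BWT = ccac$


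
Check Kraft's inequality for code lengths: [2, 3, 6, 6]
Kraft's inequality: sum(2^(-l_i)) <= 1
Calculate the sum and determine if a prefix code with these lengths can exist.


Sum = 2^(-2) + 2^(-3) + 2^(-6) + 2^(-6)
    = 0.25 + 0.125 + 0.015625 + 0.015625
    = 26/64 = 0.40625
Since 0.40625 <= 1, Kraft's inequality IS satisfied.
A prefix code with these lengths CAN exist.

Kraft sum = 0.40625. Satisfied.


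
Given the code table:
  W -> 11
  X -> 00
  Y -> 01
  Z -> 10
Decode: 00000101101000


Decoding:
00 -> X
00 -> X
01 -> Y
01 -> Y
10 -> Z
10 -> Z
00 -> X


Result: XXYYZZX


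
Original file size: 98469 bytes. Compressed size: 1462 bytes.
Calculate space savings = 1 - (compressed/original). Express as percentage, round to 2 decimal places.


ratio = compressed/original = 1462/98469 = 0.014847
savings = 1 - ratio = 1 - 0.014847 = 0.985153
as a percentage: 0.985153 * 100 = 98.52%

Space savings = 1 - 1462/98469 = 98.52%


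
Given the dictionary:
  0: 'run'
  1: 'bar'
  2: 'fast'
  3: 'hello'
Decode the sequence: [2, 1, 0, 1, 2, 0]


Look up each index in the dictionary:
  2 -> 'fast'
  1 -> 'bar'
  0 -> 'run'
  1 -> 'bar'
  2 -> 'fast'
  0 -> 'run'

Decoded: "fast bar run bar fast run"


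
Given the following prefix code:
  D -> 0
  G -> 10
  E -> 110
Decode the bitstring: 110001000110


Decoding step by step:
Bits 110 -> E
Bits 0 -> D
Bits 0 -> D
Bits 10 -> G
Bits 0 -> D
Bits 0 -> D
Bits 110 -> E


Decoded message: EDDGDDE


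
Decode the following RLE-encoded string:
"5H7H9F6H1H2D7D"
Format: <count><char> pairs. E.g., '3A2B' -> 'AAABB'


Expanding each <count><char> pair:
  5H -> 'HHHHH'
  7H -> 'HHHHHHH'
  9F -> 'FFFFFFFFF'
  6H -> 'HHHHHH'
  1H -> 'H'
  2D -> 'DD'
  7D -> 'DDDDDDD'

Decoded = HHHHHHHHHHHHFFFFFFFFFHHHHHHHDDDDDDDDD


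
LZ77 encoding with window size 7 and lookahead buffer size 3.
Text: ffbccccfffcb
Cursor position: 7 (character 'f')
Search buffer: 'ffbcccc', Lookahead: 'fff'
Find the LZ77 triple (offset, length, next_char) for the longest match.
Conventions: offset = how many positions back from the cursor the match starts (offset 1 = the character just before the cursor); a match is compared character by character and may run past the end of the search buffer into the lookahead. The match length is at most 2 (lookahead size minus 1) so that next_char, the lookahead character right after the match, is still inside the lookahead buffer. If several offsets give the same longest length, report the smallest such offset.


Try each offset into the search buffer:
  offset=1 (pos 6, char 'c'): match length 0
  offset=2 (pos 5, char 'c'): match length 0
  offset=3 (pos 4, char 'c'): match length 0
  offset=4 (pos 3, char 'c'): match length 0
  offset=5 (pos 2, char 'b'): match length 0
  offset=6 (pos 1, char 'f'): match length 1
  offset=7 (pos 0, char 'f'): match length 2
Longest match has length 2 at offset 7.
next_char = character at position 7 + 2 = 9 -> 'f'

Best match: offset=7, length=2 (matching 'ff' starting at position 0)
LZ77 triple: (7, 2, 'f')


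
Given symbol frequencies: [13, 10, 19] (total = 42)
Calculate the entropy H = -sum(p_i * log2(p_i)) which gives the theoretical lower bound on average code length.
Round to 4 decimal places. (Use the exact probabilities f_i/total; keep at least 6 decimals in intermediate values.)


Per-symbol terms -p_i * log2(p_i) with p_i = f_i/42:
  p = 13/42 = 0.309524: log2(p) = -1.691878, -p*log2(p) = 0.523676
  p = 10/42 = 0.238095: log2(p) = -2.070389, -p*log2(p) = 0.492950
  p = 19/42 = 0.452381: log2(p) = -1.144390, -p*log2(p) = 0.517700
H = 0.523676 + 0.492950 + 0.517700 = 1.534326

H = 1.5343 bits/symbol


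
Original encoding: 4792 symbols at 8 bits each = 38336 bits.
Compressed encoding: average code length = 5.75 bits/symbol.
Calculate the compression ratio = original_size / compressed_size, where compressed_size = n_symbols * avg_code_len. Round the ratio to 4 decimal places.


original_size = n_symbols * orig_bits = 4792 * 8 = 38336 bits
compressed_size = n_symbols * avg_code_len = 4792 * 5.75 = 27554.0 bits
ratio = original_size / compressed_size = 38336 / 27554.0 = 1.3913

Compression ratio = 1.3913


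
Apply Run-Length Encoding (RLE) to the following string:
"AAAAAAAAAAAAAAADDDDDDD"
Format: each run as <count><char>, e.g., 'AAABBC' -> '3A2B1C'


Scanning runs left to right:
  i=0: run of 'A' x 15 -> '15A'
  i=15: run of 'D' x 7 -> '7D'

RLE = 15A7D


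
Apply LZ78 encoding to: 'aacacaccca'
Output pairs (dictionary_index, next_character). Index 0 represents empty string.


LZ78 encoding steps:
Dictionary: {0: ''}
Step 1: w='' (idx 0), next='a' -> output (0, 'a'), add 'a' as idx 1
Step 2: w='a' (idx 1), next='c' -> output (1, 'c'), add 'ac' as idx 2
Step 3: w='ac' (idx 2), next='a' -> output (2, 'a'), add 'aca' as idx 3
Step 4: w='' (idx 0), next='c' -> output (0, 'c'), add 'c' as idx 4
Step 5: w='c' (idx 4), next='c' -> output (4, 'c'), add 'cc' as idx 5
Step 6: w='a' (idx 1), end of input -> output (1, '')


Encoded: [(0, 'a'), (1, 'c'), (2, 'a'), (0, 'c'), (4, 'c'), (1, '')]


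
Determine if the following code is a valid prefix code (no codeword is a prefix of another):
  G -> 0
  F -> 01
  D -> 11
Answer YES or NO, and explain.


Checking each pair (does one codeword prefix another?):
  G='0' vs F='01': prefix -- VIOLATION

NO -- this is NOT a valid prefix code. G (0) is a prefix of F (01).


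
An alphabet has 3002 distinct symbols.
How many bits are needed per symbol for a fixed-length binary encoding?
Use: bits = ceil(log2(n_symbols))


log2(3002) = 11.5517
Bracket: 2^11 = 2048 < 3002 <= 2^12 = 4096
So ceil(log2(3002)) = 12

bits = ceil(log2(3002)) = ceil(11.5517) = 12 bits


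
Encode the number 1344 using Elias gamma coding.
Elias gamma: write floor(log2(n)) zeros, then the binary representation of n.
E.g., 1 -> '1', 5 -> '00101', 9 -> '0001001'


num_bits = floor(log2(1344)) + 1 = 11
leading_zeros = num_bits - 1 = 10
binary(1344) = 10101000000

Elias gamma(1344) = '0000000000' + '10101000000' = 000000000010101000000 (21 bits)


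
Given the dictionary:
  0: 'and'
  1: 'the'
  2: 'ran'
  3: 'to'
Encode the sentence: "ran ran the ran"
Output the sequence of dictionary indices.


Look up each word in the dictionary:
  'ran' -> 2
  'ran' -> 2
  'the' -> 1
  'ran' -> 2

Encoded: [2, 2, 1, 2]


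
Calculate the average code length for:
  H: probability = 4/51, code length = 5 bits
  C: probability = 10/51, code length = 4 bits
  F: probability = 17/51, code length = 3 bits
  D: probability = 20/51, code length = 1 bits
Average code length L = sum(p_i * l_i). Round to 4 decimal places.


Weighted contributions p_i * l_i:
  H: (4/51) * 5 = 20/51
  C: (10/51) * 4 = 40/51
  F: (17/51) * 3 = 51/51
  D: (20/51) * 1 = 20/51
Sum = (20 + 40 + 51 + 20)/51 = 131/51

L = 131/51 = 2.5686 bits/symbol


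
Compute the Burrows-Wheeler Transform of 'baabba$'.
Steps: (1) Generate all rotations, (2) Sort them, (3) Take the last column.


Rotations (sorted):
  0: $baabba -> last char: a
  1: a$baabb -> last char: b
  2: aabba$b -> last char: b
  3: abba$ba -> last char: a
  4: ba$baab -> last char: b
  5: baabba$ -> last char: $
  6: bba$baa -> last char: a


BWT = abbab$a


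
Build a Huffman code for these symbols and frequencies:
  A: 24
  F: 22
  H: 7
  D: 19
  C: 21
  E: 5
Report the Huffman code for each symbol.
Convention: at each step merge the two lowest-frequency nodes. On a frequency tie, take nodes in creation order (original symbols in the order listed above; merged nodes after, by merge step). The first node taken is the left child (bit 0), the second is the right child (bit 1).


Huffman tree construction:
Step 1: Merge E(5) + H(7) = 12
Step 2: Merge (E+H)(12) + D(19) = 31
Step 3: Merge C(21) + F(22) = 43
Step 4: Merge A(24) + ((E+H)+D)(31) = 55
Step 5: Merge (C+F)(43) + (A+((E+H)+D))(55) = 98
Read each symbol's code off the tree from the root (left child = 0, right child = 1).

Codes:
  A: 10 (length 2)
  F: 01 (length 2)
  H: 1101 (length 4)
  D: 111 (length 3)
  C: 00 (length 2)
  E: 1100 (length 4)
Average code length: 239/98 = 2.4388 bits/symbol


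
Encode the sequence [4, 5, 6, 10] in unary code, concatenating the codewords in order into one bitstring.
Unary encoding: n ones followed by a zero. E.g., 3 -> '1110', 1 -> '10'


Encode each number as n ones followed by a terminating 0:
  4 -> 11110 (5 bits)
  5 -> 111110 (6 bits)
  6 -> 1111110 (7 bits)
  10 -> 11111111110 (11 bits)
Total length = 5 + 6 + 7 + 11 = 29 bits.

Unary([4, 5, 6, 10]) = 11110111110111111011111111110 (29 bits)


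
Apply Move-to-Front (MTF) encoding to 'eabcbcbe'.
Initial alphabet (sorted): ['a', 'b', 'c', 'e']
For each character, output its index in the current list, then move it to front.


MTF encoding:
'e': index 3 in ['a', 'b', 'c', 'e'] -> ['e', 'a', 'b', 'c']
'a': index 1 in ['e', 'a', 'b', 'c'] -> ['a', 'e', 'b', 'c']
'b': index 2 in ['a', 'e', 'b', 'c'] -> ['b', 'a', 'e', 'c']
'c': index 3 in ['b', 'a', 'e', 'c'] -> ['c', 'b', 'a', 'e']
'b': index 1 in ['c', 'b', 'a', 'e'] -> ['b', 'c', 'a', 'e']
'c': index 1 in ['b', 'c', 'a', 'e'] -> ['c', 'b', 'a', 'e']
'b': index 1 in ['c', 'b', 'a', 'e'] -> ['b', 'c', 'a', 'e']
'e': index 3 in ['b', 'c', 'a', 'e'] -> ['e', 'b', 'c', 'a']


Output: [3, 1, 2, 3, 1, 1, 1, 3]


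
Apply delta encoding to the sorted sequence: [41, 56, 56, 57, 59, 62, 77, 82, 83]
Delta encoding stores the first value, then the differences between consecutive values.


First value: 41
Deltas:
  56 - 41 = 15
  56 - 56 = 0
  57 - 56 = 1
  59 - 57 = 2
  62 - 59 = 3
  77 - 62 = 15
  82 - 77 = 5
  83 - 82 = 1


Delta encoded: [41, 15, 0, 1, 2, 3, 15, 5, 1]


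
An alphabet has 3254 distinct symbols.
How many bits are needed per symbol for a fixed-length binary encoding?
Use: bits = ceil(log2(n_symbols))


log2(3254) = 11.668
Bracket: 2^11 = 2048 < 3254 <= 2^12 = 4096
So ceil(log2(3254)) = 12

bits = ceil(log2(3254)) = ceil(11.668) = 12 bits


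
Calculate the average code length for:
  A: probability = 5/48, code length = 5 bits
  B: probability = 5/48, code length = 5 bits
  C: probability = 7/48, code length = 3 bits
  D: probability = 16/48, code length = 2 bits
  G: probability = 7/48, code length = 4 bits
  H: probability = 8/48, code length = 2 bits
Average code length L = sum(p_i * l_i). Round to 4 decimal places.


Weighted contributions p_i * l_i:
  A: (5/48) * 5 = 25/48
  B: (5/48) * 5 = 25/48
  C: (7/48) * 3 = 21/48
  D: (16/48) * 2 = 32/48
  G: (7/48) * 4 = 28/48
  H: (8/48) * 2 = 16/48
Sum = (25 + 25 + 21 + 32 + 28 + 16)/48 = 147/48

L = 147/48 = 3.0625 bits/symbol


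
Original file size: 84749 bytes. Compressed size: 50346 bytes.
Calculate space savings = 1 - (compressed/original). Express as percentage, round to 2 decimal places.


ratio = compressed/original = 50346/84749 = 0.59406
savings = 1 - ratio = 1 - 0.59406 = 0.40594
as a percentage: 0.40594 * 100 = 40.59%

Space savings = 1 - 50346/84749 = 40.59%


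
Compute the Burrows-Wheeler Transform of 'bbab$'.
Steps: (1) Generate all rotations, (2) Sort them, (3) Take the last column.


Rotations (sorted):
  0: $bbab -> last char: b
  1: ab$bb -> last char: b
  2: b$bba -> last char: a
  3: bab$b -> last char: b
  4: bbab$ -> last char: $


BWT = bbab$


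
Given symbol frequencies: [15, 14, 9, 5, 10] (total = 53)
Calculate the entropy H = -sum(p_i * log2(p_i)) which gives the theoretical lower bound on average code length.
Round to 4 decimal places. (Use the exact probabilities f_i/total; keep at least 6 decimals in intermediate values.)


Per-symbol terms -p_i * log2(p_i) with p_i = f_i/53:
  p = 15/53 = 0.283019: log2(p) = -1.821030, -p*log2(p) = 0.515386
  p = 14/53 = 0.264151: log2(p) = -1.920566, -p*log2(p) = 0.507319
  p = 9/53 = 0.169811: log2(p) = -2.557995, -p*log2(p) = 0.434377
  p = 5/53 = 0.094340: log2(p) = -3.405992, -p*log2(p) = 0.321320
  p = 10/53 = 0.188679: log2(p) = -2.405992, -p*log2(p) = 0.453961
H = 0.515386 + 0.507319 + 0.434377 + 0.321320 + 0.453961 = 2.232363

H = 2.2324 bits/symbol


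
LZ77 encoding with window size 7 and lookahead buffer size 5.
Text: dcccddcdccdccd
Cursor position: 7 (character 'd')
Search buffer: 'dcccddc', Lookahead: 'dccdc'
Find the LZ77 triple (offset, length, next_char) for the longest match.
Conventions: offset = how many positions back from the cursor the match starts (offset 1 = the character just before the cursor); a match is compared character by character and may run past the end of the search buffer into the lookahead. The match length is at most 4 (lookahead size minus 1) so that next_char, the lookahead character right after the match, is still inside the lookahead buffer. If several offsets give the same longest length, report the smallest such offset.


Try each offset into the search buffer:
  offset=1 (pos 6, char 'c'): match length 0
  offset=2 (pos 5, char 'd'): match length 2
  offset=3 (pos 4, char 'd'): match length 1
  offset=4 (pos 3, char 'c'): match length 0
  offset=5 (pos 2, char 'c'): match length 0
  offset=6 (pos 1, char 'c'): match length 0
  offset=7 (pos 0, char 'd'): match length 3
Longest match has length 3 at offset 7.
next_char = character at position 7 + 3 = 10 -> 'd'

Best match: offset=7, length=3 (matching 'dcc' starting at position 0)
LZ77 triple: (7, 3, 'd')


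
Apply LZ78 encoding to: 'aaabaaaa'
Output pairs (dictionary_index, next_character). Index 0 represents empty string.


LZ78 encoding steps:
Dictionary: {0: ''}
Step 1: w='' (idx 0), next='a' -> output (0, 'a'), add 'a' as idx 1
Step 2: w='a' (idx 1), next='a' -> output (1, 'a'), add 'aa' as idx 2
Step 3: w='' (idx 0), next='b' -> output (0, 'b'), add 'b' as idx 3
Step 4: w='aa' (idx 2), next='a' -> output (2, 'a'), add 'aaa' as idx 4
Step 5: w='a' (idx 1), end of input -> output (1, '')


Encoded: [(0, 'a'), (1, 'a'), (0, 'b'), (2, 'a'), (1, '')]


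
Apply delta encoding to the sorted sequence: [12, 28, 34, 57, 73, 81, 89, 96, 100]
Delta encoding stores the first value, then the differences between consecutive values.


First value: 12
Deltas:
  28 - 12 = 16
  34 - 28 = 6
  57 - 34 = 23
  73 - 57 = 16
  81 - 73 = 8
  89 - 81 = 8
  96 - 89 = 7
  100 - 96 = 4


Delta encoded: [12, 16, 6, 23, 16, 8, 8, 7, 4]


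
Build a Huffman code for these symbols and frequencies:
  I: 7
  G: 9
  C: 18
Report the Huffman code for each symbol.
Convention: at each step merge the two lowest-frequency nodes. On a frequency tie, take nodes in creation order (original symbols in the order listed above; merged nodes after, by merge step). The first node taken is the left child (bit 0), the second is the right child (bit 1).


Huffman tree construction:
Step 1: Merge I(7) + G(9) = 16
Step 2: Merge (I+G)(16) + C(18) = 34
Read each symbol's code off the tree from the root (left child = 0, right child = 1).

Codes:
  I: 00 (length 2)
  G: 01 (length 2)
  C: 1 (length 1)
Average code length: 50/34 = 1.4706 bits/symbol


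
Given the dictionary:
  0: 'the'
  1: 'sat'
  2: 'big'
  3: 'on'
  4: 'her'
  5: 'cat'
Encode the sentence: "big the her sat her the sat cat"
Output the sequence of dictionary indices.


Look up each word in the dictionary:
  'big' -> 2
  'the' -> 0
  'her' -> 4
  'sat' -> 1
  'her' -> 4
  'the' -> 0
  'sat' -> 1
  'cat' -> 5

Encoded: [2, 0, 4, 1, 4, 0, 1, 5]


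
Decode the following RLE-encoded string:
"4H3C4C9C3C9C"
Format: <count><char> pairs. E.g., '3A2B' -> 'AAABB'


Expanding each <count><char> pair:
  4H -> 'HHHH'
  3C -> 'CCC'
  4C -> 'CCCC'
  9C -> 'CCCCCCCCC'
  3C -> 'CCC'
  9C -> 'CCCCCCCCC'

Decoded = HHHHCCCCCCCCCCCCCCCCCCCCCCCCCCCC


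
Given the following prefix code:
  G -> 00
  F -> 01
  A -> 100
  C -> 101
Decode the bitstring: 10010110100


Decoding step by step:
Bits 100 -> A
Bits 101 -> C
Bits 101 -> C
Bits 00 -> G


Decoded message: ACCG


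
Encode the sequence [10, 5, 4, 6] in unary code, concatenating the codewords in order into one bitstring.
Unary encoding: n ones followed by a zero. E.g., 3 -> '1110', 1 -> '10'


Encode each number as n ones followed by a terminating 0:
  10 -> 11111111110 (11 bits)
  5 -> 111110 (6 bits)
  4 -> 11110 (5 bits)
  6 -> 1111110 (7 bits)
Total length = 11 + 6 + 5 + 7 = 29 bits.

Unary([10, 5, 4, 6]) = 11111111110111110111101111110 (29 bits)


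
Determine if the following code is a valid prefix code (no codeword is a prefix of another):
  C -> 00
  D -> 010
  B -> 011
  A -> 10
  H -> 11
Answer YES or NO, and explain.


Checking each pair (does one codeword prefix another?):
  C='00' vs D='010': no prefix
  C='00' vs B='011': no prefix
  C='00' vs A='10': no prefix
  C='00' vs H='11': no prefix
  D='010' vs C='00': no prefix
  D='010' vs B='011': no prefix
  D='010' vs A='10': no prefix
  D='010' vs H='11': no prefix
  B='011' vs C='00': no prefix
  B='011' vs D='010': no prefix
  B='011' vs A='10': no prefix
  B='011' vs H='11': no prefix
  A='10' vs C='00': no prefix
  A='10' vs D='010': no prefix
  A='10' vs B='011': no prefix
  A='10' vs H='11': no prefix
  H='11' vs C='00': no prefix
  H='11' vs D='010': no prefix
  H='11' vs B='011': no prefix
  H='11' vs A='10': no prefix
No violation found over all pairs.

YES -- this is a valid prefix code. No codeword is a prefix of any other codeword.


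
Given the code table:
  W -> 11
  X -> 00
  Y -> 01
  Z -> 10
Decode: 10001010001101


Decoding:
10 -> Z
00 -> X
10 -> Z
10 -> Z
00 -> X
11 -> W
01 -> Y


Result: ZXZZXWY


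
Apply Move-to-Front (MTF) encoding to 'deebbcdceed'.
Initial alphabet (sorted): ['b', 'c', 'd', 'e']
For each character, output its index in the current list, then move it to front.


MTF encoding:
'd': index 2 in ['b', 'c', 'd', 'e'] -> ['d', 'b', 'c', 'e']
'e': index 3 in ['d', 'b', 'c', 'e'] -> ['e', 'd', 'b', 'c']
'e': index 0 in ['e', 'd', 'b', 'c'] -> ['e', 'd', 'b', 'c']
'b': index 2 in ['e', 'd', 'b', 'c'] -> ['b', 'e', 'd', 'c']
'b': index 0 in ['b', 'e', 'd', 'c'] -> ['b', 'e', 'd', 'c']
'c': index 3 in ['b', 'e', 'd', 'c'] -> ['c', 'b', 'e', 'd']
'd': index 3 in ['c', 'b', 'e', 'd'] -> ['d', 'c', 'b', 'e']
'c': index 1 in ['d', 'c', 'b', 'e'] -> ['c', 'd', 'b', 'e']
'e': index 3 in ['c', 'd', 'b', 'e'] -> ['e', 'c', 'd', 'b']
'e': index 0 in ['e', 'c', 'd', 'b'] -> ['e', 'c', 'd', 'b']
'd': index 2 in ['e', 'c', 'd', 'b'] -> ['d', 'e', 'c', 'b']


Output: [2, 3, 0, 2, 0, 3, 3, 1, 3, 0, 2]


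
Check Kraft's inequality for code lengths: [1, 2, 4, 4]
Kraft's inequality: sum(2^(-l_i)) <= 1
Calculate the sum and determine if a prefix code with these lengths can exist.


Sum = 2^(-1) + 2^(-2) + 2^(-4) + 2^(-4)
    = 0.5 + 0.25 + 0.0625 + 0.0625
    = 14/16 = 0.875
Since 0.875 <= 1, Kraft's inequality IS satisfied.
A prefix code with these lengths CAN exist.

Kraft sum = 0.875. Satisfied.


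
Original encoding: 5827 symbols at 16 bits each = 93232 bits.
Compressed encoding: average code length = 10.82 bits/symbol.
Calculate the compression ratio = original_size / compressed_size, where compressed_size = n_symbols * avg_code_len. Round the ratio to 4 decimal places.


original_size = n_symbols * orig_bits = 5827 * 16 = 93232 bits
compressed_size = n_symbols * avg_code_len = 5827 * 10.82 = 63048.14 bits
ratio = original_size / compressed_size = 93232 / 63048.14 = 1.4787

Compression ratio = 1.4787


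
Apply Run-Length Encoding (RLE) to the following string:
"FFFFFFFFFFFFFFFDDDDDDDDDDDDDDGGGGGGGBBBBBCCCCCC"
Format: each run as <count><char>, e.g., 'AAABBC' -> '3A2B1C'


Scanning runs left to right:
  i=0: run of 'F' x 15 -> '15F'
  i=15: run of 'D' x 14 -> '14D'
  i=29: run of 'G' x 7 -> '7G'
  i=36: run of 'B' x 5 -> '5B'
  i=41: run of 'C' x 6 -> '6C'

RLE = 15F14D7G5B6C


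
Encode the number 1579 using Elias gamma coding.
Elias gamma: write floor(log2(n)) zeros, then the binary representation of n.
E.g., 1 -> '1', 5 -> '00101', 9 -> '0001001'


num_bits = floor(log2(1579)) + 1 = 11
leading_zeros = num_bits - 1 = 10
binary(1579) = 11000101011

Elias gamma(1579) = '0000000000' + '11000101011' = 000000000011000101011 (21 bits)


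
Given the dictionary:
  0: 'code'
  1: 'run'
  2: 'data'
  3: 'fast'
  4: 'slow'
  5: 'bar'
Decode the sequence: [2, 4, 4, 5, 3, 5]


Look up each index in the dictionary:
  2 -> 'data'
  4 -> 'slow'
  4 -> 'slow'
  5 -> 'bar'
  3 -> 'fast'
  5 -> 'bar'

Decoded: "data slow slow bar fast bar"


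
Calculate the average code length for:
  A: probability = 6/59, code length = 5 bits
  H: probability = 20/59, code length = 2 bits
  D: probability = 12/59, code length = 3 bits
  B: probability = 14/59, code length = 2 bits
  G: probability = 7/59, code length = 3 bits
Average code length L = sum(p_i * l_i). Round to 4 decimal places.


Weighted contributions p_i * l_i:
  A: (6/59) * 5 = 30/59
  H: (20/59) * 2 = 40/59
  D: (12/59) * 3 = 36/59
  B: (14/59) * 2 = 28/59
  G: (7/59) * 3 = 21/59
Sum = (30 + 40 + 36 + 28 + 21)/59 = 155/59

L = 155/59 = 2.6271 bits/symbol


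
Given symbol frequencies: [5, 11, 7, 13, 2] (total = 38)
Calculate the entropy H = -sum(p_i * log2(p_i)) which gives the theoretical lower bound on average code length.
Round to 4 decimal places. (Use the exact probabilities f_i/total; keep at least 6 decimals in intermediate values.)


Per-symbol terms -p_i * log2(p_i) with p_i = f_i/38:
  p = 5/38 = 0.131579: log2(p) = -2.925999, -p*log2(p) = 0.385000
  p = 11/38 = 0.289474: log2(p) = -1.788496, -p*log2(p) = 0.517722
  p = 7/38 = 0.184211: log2(p) = -2.440573, -p*log2(p) = 0.449579
  p = 13/38 = 0.342105: log2(p) = -1.547488, -p*log2(p) = 0.529404
  p = 2/38 = 0.052632: log2(p) = -4.247928, -p*log2(p) = 0.223575
H = 0.385000 + 0.517722 + 0.449579 + 0.529404 + 0.223575 = 2.105280

H = 2.1053 bits/symbol


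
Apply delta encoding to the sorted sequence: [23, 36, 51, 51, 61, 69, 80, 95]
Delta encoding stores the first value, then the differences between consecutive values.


First value: 23
Deltas:
  36 - 23 = 13
  51 - 36 = 15
  51 - 51 = 0
  61 - 51 = 10
  69 - 61 = 8
  80 - 69 = 11
  95 - 80 = 15


Delta encoded: [23, 13, 15, 0, 10, 8, 11, 15]


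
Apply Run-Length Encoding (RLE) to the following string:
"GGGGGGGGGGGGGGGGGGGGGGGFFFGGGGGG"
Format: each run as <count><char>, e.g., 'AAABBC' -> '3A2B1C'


Scanning runs left to right:
  i=0: run of 'G' x 23 -> '23G'
  i=23: run of 'F' x 3 -> '3F'
  i=26: run of 'G' x 6 -> '6G'

RLE = 23G3F6G


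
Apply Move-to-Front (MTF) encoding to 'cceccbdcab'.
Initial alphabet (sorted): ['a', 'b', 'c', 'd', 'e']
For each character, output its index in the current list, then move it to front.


MTF encoding:
'c': index 2 in ['a', 'b', 'c', 'd', 'e'] -> ['c', 'a', 'b', 'd', 'e']
'c': index 0 in ['c', 'a', 'b', 'd', 'e'] -> ['c', 'a', 'b', 'd', 'e']
'e': index 4 in ['c', 'a', 'b', 'd', 'e'] -> ['e', 'c', 'a', 'b', 'd']
'c': index 1 in ['e', 'c', 'a', 'b', 'd'] -> ['c', 'e', 'a', 'b', 'd']
'c': index 0 in ['c', 'e', 'a', 'b', 'd'] -> ['c', 'e', 'a', 'b', 'd']
'b': index 3 in ['c', 'e', 'a', 'b', 'd'] -> ['b', 'c', 'e', 'a', 'd']
'd': index 4 in ['b', 'c', 'e', 'a', 'd'] -> ['d', 'b', 'c', 'e', 'a']
'c': index 2 in ['d', 'b', 'c', 'e', 'a'] -> ['c', 'd', 'b', 'e', 'a']
'a': index 4 in ['c', 'd', 'b', 'e', 'a'] -> ['a', 'c', 'd', 'b', 'e']
'b': index 3 in ['a', 'c', 'd', 'b', 'e'] -> ['b', 'a', 'c', 'd', 'e']


Output: [2, 0, 4, 1, 0, 3, 4, 2, 4, 3]


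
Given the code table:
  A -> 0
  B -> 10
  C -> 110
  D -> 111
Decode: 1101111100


Decoding:
110 -> C
111 -> D
110 -> C
0 -> A


Result: CDCA


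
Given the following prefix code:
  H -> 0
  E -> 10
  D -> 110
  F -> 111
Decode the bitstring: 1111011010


Decoding step by step:
Bits 111 -> F
Bits 10 -> E
Bits 110 -> D
Bits 10 -> E


Decoded message: FEDE


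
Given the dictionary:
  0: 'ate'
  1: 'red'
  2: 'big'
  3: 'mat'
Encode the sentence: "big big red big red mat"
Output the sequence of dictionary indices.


Look up each word in the dictionary:
  'big' -> 2
  'big' -> 2
  'red' -> 1
  'big' -> 2
  'red' -> 1
  'mat' -> 3

Encoded: [2, 2, 1, 2, 1, 3]


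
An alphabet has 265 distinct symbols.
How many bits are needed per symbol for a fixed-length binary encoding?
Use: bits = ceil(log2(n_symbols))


log2(265) = 8.0498
Bracket: 2^8 = 256 < 265 <= 2^9 = 512
So ceil(log2(265)) = 9

bits = ceil(log2(265)) = ceil(8.0498) = 9 bits


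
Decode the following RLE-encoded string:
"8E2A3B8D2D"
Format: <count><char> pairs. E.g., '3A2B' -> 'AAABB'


Expanding each <count><char> pair:
  8E -> 'EEEEEEEE'
  2A -> 'AA'
  3B -> 'BBB'
  8D -> 'DDDDDDDD'
  2D -> 'DD'

Decoded = EEEEEEEEAABBBDDDDDDDDDD


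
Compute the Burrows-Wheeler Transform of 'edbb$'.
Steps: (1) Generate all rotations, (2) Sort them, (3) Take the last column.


Rotations (sorted):
  0: $edbb -> last char: b
  1: b$edb -> last char: b
  2: bb$ed -> last char: d
  3: dbb$e -> last char: e
  4: edbb$ -> last char: $


BWT = bbde$


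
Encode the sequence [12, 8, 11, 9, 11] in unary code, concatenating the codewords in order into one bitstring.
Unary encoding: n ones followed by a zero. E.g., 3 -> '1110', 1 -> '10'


Encode each number as n ones followed by a terminating 0:
  12 -> 1111111111110 (13 bits)
  8 -> 111111110 (9 bits)
  11 -> 111111111110 (12 bits)
  9 -> 1111111110 (10 bits)
  11 -> 111111111110 (12 bits)
Total length = 13 + 9 + 12 + 10 + 12 = 56 bits.

Unary([12, 8, 11, 9, 11]) = 11111111111101111111101111111111101111111110111111111110 (56 bits)


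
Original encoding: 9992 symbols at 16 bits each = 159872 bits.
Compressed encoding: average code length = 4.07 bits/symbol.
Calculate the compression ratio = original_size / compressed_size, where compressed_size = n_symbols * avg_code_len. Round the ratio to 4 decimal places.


original_size = n_symbols * orig_bits = 9992 * 16 = 159872 bits
compressed_size = n_symbols * avg_code_len = 9992 * 4.07 = 40667.44 bits
ratio = original_size / compressed_size = 159872 / 40667.44 = 3.9312

Compression ratio = 3.9312


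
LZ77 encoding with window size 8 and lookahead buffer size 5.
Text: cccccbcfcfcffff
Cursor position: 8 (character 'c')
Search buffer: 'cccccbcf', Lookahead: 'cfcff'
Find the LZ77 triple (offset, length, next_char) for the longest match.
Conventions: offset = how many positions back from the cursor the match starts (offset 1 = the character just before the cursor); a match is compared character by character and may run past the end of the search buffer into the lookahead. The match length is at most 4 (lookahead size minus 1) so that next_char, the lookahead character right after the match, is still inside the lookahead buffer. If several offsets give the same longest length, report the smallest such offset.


Try each offset into the search buffer:
  offset=1 (pos 7, char 'f'): match length 0
  offset=2 (pos 6, char 'c'): match length 4
  offset=3 (pos 5, char 'b'): match length 0
  offset=4 (pos 4, char 'c'): match length 1
  offset=5 (pos 3, char 'c'): match length 1
  offset=6 (pos 2, char 'c'): match length 1
  offset=7 (pos 1, char 'c'): match length 1
  offset=8 (pos 0, char 'c'): match length 1
Longest match has length 4 at offset 2.
next_char = character at position 8 + 4 = 12 -> 'f'

Best match: offset=2, length=4 (matching 'cfcf' starting at position 6)
LZ77 triple: (2, 4, 'f')


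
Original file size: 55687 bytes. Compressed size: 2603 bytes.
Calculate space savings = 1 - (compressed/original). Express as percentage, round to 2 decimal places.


ratio = compressed/original = 2603/55687 = 0.046743
savings = 1 - ratio = 1 - 0.046743 = 0.953257
as a percentage: 0.953257 * 100 = 95.33%

Space savings = 1 - 2603/55687 = 95.33%


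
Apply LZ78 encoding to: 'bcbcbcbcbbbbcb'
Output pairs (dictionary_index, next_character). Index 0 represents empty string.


LZ78 encoding steps:
Dictionary: {0: ''}
Step 1: w='' (idx 0), next='b' -> output (0, 'b'), add 'b' as idx 1
Step 2: w='' (idx 0), next='c' -> output (0, 'c'), add 'c' as idx 2
Step 3: w='b' (idx 1), next='c' -> output (1, 'c'), add 'bc' as idx 3
Step 4: w='bc' (idx 3), next='b' -> output (3, 'b'), add 'bcb' as idx 4
Step 5: w='c' (idx 2), next='b' -> output (2, 'b'), add 'cb' as idx 5
Step 6: w='b' (idx 1), next='b' -> output (1, 'b'), add 'bb' as idx 6
Step 7: w='bcb' (idx 4), end of input -> output (4, '')


Encoded: [(0, 'b'), (0, 'c'), (1, 'c'), (3, 'b'), (2, 'b'), (1, 'b'), (4, '')]


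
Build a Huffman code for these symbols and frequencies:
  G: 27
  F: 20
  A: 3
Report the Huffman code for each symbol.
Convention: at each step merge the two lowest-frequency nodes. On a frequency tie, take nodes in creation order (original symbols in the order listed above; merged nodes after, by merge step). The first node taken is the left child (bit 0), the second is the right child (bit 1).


Huffman tree construction:
Step 1: Merge A(3) + F(20) = 23
Step 2: Merge (A+F)(23) + G(27) = 50
Read each symbol's code off the tree from the root (left child = 0, right child = 1).

Codes:
  G: 1 (length 1)
  F: 01 (length 2)
  A: 00 (length 2)
Average code length: 73/50 = 1.4600 bits/symbol


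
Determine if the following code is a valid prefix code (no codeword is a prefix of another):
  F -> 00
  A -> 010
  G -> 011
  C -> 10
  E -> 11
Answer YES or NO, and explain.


Checking each pair (does one codeword prefix another?):
  F='00' vs A='010': no prefix
  F='00' vs G='011': no prefix
  F='00' vs C='10': no prefix
  F='00' vs E='11': no prefix
  A='010' vs F='00': no prefix
  A='010' vs G='011': no prefix
  A='010' vs C='10': no prefix
  A='010' vs E='11': no prefix
  G='011' vs F='00': no prefix
  G='011' vs A='010': no prefix
  G='011' vs C='10': no prefix
  G='011' vs E='11': no prefix
  C='10' vs F='00': no prefix
  C='10' vs A='010': no prefix
  C='10' vs G='011': no prefix
  C='10' vs E='11': no prefix
  E='11' vs F='00': no prefix
  E='11' vs A='010': no prefix
  E='11' vs G='011': no prefix
  E='11' vs C='10': no prefix
No violation found over all pairs.

YES -- this is a valid prefix code. No codeword is a prefix of any other codeword.


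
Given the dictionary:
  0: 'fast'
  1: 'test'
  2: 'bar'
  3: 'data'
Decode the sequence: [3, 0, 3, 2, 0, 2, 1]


Look up each index in the dictionary:
  3 -> 'data'
  0 -> 'fast'
  3 -> 'data'
  2 -> 'bar'
  0 -> 'fast'
  2 -> 'bar'
  1 -> 'test'

Decoded: "data fast data bar fast bar test"


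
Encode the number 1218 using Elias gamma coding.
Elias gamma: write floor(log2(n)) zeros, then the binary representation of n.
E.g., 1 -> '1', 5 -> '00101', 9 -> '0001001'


num_bits = floor(log2(1218)) + 1 = 11
leading_zeros = num_bits - 1 = 10
binary(1218) = 10011000010

Elias gamma(1218) = '0000000000' + '10011000010' = 000000000010011000010 (21 bits)


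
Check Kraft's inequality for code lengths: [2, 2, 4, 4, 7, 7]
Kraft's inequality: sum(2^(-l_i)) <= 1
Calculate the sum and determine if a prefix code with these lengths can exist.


Sum = 2^(-2) + 2^(-2) + 2^(-4) + 2^(-4) + 2^(-7) + 2^(-7)
    = 0.25 + 0.25 + 0.0625 + 0.0625 + 0.0078125 + 0.0078125
    = 82/128 = 0.640625
Since 0.640625 <= 1, Kraft's inequality IS satisfied.
A prefix code with these lengths CAN exist.

Kraft sum = 0.640625. Satisfied.


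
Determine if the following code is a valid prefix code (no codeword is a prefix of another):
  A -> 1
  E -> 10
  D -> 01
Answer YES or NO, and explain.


Checking each pair (does one codeword prefix another?):
  A='1' vs E='10': prefix -- VIOLATION

NO -- this is NOT a valid prefix code. A (1) is a prefix of E (10).


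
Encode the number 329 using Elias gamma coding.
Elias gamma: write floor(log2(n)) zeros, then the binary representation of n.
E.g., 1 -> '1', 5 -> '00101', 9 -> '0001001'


num_bits = floor(log2(329)) + 1 = 9
leading_zeros = num_bits - 1 = 8
binary(329) = 101001001

Elias gamma(329) = '00000000' + '101001001' = 00000000101001001 (17 bits)


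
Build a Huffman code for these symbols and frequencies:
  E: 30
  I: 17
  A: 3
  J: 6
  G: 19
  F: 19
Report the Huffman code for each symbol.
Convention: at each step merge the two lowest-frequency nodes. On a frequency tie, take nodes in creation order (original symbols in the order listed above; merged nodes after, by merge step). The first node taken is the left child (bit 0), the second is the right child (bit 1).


Huffman tree construction:
Step 1: Merge A(3) + J(6) = 9
Step 2: Merge (A+J)(9) + I(17) = 26
Step 3: Merge G(19) + F(19) = 38
Step 4: Merge ((A+J)+I)(26) + E(30) = 56
Step 5: Merge (G+F)(38) + (((A+J)+I)+E)(56) = 94
Read each symbol's code off the tree from the root (left child = 0, right child = 1).

Codes:
  E: 11 (length 2)
  I: 101 (length 3)
  A: 1000 (length 4)
  J: 1001 (length 4)
  G: 00 (length 2)
  F: 01 (length 2)
Average code length: 223/94 = 2.3723 bits/symbol
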